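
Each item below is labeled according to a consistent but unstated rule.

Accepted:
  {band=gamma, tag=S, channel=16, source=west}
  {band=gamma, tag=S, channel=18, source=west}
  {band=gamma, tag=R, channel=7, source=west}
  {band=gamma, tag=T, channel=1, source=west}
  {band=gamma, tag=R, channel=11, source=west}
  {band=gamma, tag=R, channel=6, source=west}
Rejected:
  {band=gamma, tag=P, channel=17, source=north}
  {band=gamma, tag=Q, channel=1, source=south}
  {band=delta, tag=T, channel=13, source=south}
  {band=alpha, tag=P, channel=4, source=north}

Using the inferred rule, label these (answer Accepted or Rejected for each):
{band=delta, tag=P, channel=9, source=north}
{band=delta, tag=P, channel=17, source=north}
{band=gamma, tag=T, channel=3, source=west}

Rejected, Rejected, Accepted

The pattern is that an item is 'Accepted' exactly when: source is west.
{band=delta, tag=P, channel=9, source=north} → source is north → Rejected. {band=delta, tag=P, channel=17, source=north} → source is north → Rejected. {band=gamma, tag=T, channel=3, source=west} → source is west → Accepted.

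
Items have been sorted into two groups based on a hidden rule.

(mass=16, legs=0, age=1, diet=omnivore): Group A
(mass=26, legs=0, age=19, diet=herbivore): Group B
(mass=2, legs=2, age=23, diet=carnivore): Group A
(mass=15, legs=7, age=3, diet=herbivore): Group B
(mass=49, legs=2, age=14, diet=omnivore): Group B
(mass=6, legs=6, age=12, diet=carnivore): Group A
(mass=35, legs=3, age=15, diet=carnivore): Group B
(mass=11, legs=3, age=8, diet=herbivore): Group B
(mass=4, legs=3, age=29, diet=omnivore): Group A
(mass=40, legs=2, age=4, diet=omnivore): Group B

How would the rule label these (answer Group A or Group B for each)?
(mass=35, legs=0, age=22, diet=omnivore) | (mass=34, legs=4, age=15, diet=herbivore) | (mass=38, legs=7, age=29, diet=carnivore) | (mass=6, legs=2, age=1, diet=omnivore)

Group B, Group B, Group B, Group A

The classifier is using: mass ≤ 6 OR age = 1.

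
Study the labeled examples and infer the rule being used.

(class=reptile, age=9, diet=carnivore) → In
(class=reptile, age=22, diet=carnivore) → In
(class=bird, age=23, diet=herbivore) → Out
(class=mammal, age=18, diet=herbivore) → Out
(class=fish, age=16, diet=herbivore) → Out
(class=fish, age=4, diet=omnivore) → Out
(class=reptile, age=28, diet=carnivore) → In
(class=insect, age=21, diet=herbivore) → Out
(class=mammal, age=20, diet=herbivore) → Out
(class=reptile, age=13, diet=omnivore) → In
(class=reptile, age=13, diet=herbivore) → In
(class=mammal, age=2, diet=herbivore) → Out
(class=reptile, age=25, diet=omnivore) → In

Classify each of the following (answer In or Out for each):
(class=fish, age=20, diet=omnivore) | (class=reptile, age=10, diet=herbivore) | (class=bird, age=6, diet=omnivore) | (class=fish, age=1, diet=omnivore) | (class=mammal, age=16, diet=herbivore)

Out, In, Out, Out, Out

One predicate separates the groups cleanly: class is reptile.
(class=fish, age=20, diet=omnivore) → class is fish → Out.
(class=reptile, age=10, diet=herbivore) → class is reptile → In.
(class=bird, age=6, diet=omnivore) → class is bird → Out.
(class=fish, age=1, diet=omnivore) → class is fish → Out.
(class=mammal, age=16, diet=herbivore) → class is mammal → Out.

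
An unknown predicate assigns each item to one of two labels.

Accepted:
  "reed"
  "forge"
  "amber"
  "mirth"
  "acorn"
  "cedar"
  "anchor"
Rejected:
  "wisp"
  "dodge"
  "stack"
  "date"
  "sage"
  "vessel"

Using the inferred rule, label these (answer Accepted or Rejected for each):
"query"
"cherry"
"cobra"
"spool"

All 'Accepted' examples share one property — contains 'r' — and every 'Rejected' example lacks it.
"query" — has 'r', hence Accepted.
"cherry" — has 'r', hence Accepted.
"cobra" — has 'r', hence Accepted.
"spool" — no 'r', hence Rejected.

Accepted, Accepted, Accepted, Rejected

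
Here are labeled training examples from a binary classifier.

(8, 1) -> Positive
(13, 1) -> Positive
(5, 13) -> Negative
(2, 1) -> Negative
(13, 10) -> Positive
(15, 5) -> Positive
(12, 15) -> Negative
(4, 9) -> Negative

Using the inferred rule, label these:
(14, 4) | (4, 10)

The classifier is using: first > second AND sum ≥ 9.
(14, 4) → 14 > 4, 14+4 = 18 → Positive.
(4, 10) → 4 < 10, 4+10 = 14 → Negative.

Positive, Negative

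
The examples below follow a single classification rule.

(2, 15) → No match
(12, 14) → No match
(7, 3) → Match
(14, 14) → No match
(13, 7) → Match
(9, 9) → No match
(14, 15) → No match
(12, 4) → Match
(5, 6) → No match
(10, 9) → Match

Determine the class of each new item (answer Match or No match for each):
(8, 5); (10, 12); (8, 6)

Match, No match, Match

Rule: first > second. This holds for each 'Match' example and fails for each 'No match' one.
(8, 5): 8 > 5, has this property → Match.
(10, 12): 10 < 12, fails this test → No match.
(8, 6): 8 > 6, has this property → Match.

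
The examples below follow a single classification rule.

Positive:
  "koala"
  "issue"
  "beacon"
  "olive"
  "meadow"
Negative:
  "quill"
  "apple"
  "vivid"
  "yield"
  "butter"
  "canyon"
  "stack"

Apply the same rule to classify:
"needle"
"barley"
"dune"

Positive, Negative, Negative

The rule appears to be: has ≥ 3 vowels.
Positive: "needle", since 3 vowels.
Negative: "barley", since 2 vowels.
Negative: "dune", since 2 vowels.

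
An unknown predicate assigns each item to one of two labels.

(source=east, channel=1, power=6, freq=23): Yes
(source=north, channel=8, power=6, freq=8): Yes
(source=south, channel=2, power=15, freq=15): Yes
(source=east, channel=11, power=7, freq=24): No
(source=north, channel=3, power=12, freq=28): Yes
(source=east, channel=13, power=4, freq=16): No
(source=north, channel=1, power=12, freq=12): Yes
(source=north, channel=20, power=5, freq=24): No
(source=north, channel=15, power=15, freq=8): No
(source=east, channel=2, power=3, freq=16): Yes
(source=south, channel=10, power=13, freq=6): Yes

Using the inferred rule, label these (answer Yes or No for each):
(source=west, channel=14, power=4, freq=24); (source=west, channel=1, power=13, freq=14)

The simplest hypothesis consistent with all the labels is: channel ≤ 10.
(source=west, channel=14, power=4, freq=24): No (channel = 14). (source=west, channel=1, power=13, freq=14): Yes (channel = 1).

No, Yes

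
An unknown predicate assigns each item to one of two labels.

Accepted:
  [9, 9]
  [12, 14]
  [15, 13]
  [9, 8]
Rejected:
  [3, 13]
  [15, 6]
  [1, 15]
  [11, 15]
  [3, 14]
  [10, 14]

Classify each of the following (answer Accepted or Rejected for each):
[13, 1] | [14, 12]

Rejected, Accepted

'Accepted' ⟺ |first − second| ≤ 2.
[13, 1]: |13−1| = 12, doesn't qualify → Rejected. [14, 12]: |14−12| = 2, fits → Accepted.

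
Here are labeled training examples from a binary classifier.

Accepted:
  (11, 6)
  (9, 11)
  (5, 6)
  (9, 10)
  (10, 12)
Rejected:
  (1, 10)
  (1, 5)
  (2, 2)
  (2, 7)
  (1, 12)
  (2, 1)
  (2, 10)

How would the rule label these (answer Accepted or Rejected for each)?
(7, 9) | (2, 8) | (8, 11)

The simplest hypothesis consistent with all the labels is: first ≥ 5.

Accepted, Rejected, Accepted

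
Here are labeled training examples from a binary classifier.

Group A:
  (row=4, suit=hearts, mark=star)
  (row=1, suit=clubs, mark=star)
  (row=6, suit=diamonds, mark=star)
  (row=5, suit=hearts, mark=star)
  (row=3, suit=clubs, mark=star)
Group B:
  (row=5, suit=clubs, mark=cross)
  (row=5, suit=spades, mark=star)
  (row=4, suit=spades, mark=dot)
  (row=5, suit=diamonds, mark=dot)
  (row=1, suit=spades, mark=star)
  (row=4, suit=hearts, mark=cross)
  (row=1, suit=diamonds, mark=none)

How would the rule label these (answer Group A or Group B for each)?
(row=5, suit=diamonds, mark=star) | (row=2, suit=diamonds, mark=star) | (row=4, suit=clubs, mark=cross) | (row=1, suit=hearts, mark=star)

Group A, Group A, Group B, Group A

'Group A' ⟺ suit is not spades AND mark is star.
(row=5, suit=diamonds, mark=star) — suit is diamonds, mark is star, hence Group A. (row=2, suit=diamonds, mark=star) — suit is diamonds, mark is star, hence Group A. (row=4, suit=clubs, mark=cross) — suit is clubs, mark is cross, hence Group B. (row=1, suit=hearts, mark=star) — suit is hearts, mark is star, hence Group A.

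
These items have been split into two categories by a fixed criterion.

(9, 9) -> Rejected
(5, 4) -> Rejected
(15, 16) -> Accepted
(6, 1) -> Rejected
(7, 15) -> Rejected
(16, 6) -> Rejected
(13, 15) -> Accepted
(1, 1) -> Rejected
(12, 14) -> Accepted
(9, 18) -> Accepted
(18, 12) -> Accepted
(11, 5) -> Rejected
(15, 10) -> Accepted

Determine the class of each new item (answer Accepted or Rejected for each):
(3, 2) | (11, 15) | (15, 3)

Rejected, Accepted, Rejected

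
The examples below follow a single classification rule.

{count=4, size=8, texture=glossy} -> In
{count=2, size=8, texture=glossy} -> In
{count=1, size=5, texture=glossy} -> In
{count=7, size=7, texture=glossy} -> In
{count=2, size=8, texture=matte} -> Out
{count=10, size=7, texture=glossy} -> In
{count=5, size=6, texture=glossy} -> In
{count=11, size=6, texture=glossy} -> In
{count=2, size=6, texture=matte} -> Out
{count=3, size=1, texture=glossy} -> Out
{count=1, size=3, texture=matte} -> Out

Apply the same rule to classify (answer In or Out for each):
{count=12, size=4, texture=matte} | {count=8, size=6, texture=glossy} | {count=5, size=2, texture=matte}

Out, In, Out

Every 'In' example satisfies: texture is glossy AND size ≥ 3. None of the 'Out' examples do.
{count=12, size=4, texture=matte}: texture is matte, size = 4, lacks this property → Out. {count=8, size=6, texture=glossy}: texture is glossy, size = 6, has this property → In. {count=5, size=2, texture=matte}: texture is matte, size = 2, lacks this property → Out.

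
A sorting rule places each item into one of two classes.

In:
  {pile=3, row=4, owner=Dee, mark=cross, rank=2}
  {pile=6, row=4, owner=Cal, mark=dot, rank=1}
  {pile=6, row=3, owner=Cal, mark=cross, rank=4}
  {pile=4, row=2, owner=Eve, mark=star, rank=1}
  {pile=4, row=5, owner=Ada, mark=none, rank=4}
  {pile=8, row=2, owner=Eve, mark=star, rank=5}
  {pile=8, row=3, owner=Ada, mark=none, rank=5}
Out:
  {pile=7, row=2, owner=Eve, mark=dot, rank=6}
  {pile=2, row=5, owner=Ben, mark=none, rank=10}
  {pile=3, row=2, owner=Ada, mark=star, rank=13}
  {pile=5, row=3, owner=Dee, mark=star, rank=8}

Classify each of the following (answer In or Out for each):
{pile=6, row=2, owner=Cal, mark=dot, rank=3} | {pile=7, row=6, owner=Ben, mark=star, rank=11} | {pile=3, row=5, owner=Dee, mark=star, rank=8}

Every 'In' example satisfies: rank ≤ 5. None of the 'Out' examples do.

In, Out, Out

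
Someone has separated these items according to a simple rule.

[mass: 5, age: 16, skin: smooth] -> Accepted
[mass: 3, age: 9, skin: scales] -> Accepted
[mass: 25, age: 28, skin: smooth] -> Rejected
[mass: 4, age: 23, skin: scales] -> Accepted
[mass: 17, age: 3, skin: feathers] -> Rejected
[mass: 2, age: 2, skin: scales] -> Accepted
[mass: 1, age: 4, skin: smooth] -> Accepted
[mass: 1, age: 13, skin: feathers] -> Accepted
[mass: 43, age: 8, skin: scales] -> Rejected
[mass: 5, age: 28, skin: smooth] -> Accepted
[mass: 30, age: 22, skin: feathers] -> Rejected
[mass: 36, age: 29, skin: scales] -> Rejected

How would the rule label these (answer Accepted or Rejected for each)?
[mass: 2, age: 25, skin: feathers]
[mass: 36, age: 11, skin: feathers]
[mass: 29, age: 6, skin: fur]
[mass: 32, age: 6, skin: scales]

All 'Accepted' examples share one property — mass ≤ 5 — and every 'Rejected' example lacks it.

Accepted, Rejected, Rejected, Rejected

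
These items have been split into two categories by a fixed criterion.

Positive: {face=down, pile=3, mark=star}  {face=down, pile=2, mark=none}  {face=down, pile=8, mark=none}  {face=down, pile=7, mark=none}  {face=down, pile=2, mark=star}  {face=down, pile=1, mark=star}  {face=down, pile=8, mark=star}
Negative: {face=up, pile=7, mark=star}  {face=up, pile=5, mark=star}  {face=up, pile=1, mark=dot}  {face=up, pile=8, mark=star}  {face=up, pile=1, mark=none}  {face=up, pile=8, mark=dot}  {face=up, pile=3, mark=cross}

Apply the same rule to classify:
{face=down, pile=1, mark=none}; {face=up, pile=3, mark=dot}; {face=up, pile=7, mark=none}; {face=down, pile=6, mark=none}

Positive, Negative, Negative, Positive

The pattern is that an item is 'Positive' exactly when: face is down.
{face=down, pile=1, mark=none}: face is down — satisfies this, so Positive.
{face=up, pile=3, mark=dot}: face is up — does not fit, so Negative.
{face=up, pile=7, mark=none}: face is up — does not fit, so Negative.
{face=down, pile=6, mark=none}: face is down — satisfies this, so Positive.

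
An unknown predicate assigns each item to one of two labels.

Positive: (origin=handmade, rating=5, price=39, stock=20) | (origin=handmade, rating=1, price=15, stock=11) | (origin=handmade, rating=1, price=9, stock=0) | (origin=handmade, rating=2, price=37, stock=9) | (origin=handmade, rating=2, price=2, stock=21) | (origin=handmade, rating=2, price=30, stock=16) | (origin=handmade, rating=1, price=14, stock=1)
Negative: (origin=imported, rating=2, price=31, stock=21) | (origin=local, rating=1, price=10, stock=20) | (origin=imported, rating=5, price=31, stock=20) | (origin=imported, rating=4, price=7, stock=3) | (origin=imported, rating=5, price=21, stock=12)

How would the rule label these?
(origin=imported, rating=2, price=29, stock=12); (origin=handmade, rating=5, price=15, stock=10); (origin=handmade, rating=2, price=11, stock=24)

Negative, Positive, Positive

The distinguishing property — origin is handmade — holds for all the 'Positive' cases and none of the 'Negative' cases.
(origin=imported, rating=2, price=29, stock=12): origin is imported — does not fit, so Negative.
(origin=handmade, rating=5, price=15, stock=10): origin is handmade — has this property, so Positive.
(origin=handmade, rating=2, price=11, stock=24): origin is handmade — has this property, so Positive.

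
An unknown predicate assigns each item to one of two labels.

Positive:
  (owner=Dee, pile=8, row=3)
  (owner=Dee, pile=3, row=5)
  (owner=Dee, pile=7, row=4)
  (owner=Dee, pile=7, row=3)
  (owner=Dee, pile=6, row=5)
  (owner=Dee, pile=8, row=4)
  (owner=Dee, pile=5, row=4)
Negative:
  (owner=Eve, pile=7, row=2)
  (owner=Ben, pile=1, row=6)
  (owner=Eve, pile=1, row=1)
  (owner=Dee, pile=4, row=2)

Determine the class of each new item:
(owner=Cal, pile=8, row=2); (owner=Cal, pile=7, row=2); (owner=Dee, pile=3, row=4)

Negative, Negative, Positive

'Positive' ⟺ owner is Dee AND row ≥ 3.
(owner=Cal, pile=8, row=2) → owner is Cal, row = 2 → Negative. (owner=Cal, pile=7, row=2) → owner is Cal, row = 2 → Negative. (owner=Dee, pile=3, row=4) → owner is Dee, row = 4 → Positive.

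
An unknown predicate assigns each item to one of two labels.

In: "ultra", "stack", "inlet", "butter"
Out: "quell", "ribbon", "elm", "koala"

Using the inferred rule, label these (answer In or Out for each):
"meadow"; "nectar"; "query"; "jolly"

Out, In, Out, Out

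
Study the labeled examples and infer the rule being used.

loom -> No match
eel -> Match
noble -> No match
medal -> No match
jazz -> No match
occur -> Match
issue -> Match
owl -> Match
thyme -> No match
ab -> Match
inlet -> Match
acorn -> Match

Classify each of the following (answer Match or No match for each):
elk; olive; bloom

Match, Match, No match

'Match' ⟺ starts with a vowel.
elk: Match (starts with 'e').
olive: Match (starts with 'o').
bloom: No match (starts with 'b').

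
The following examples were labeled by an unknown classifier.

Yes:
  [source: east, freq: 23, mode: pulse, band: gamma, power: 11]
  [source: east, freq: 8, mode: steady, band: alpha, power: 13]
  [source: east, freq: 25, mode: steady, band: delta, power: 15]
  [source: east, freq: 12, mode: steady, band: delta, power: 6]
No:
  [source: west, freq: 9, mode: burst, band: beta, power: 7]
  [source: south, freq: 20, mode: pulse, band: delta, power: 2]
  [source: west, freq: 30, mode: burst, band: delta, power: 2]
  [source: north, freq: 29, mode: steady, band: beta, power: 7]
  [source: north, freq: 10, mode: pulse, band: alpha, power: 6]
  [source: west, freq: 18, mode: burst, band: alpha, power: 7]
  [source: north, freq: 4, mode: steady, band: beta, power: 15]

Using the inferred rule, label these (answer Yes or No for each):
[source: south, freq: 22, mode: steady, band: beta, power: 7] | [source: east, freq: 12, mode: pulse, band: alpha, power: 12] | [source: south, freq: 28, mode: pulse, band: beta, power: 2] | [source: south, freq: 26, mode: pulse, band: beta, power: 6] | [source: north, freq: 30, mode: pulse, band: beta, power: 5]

No, Yes, No, No, No

All 'Yes' examples share one property — source is east — and every 'No' example lacks it.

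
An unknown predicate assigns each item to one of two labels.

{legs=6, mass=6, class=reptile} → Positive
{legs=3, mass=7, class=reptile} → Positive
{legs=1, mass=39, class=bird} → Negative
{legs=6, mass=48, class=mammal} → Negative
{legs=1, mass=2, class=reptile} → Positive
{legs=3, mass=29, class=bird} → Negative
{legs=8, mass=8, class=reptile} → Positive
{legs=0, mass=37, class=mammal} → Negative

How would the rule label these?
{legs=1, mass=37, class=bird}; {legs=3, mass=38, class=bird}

The distinguishing property — class is reptile — holds for all the 'Positive' cases and none of the 'Negative' cases.
{legs=1, mass=37, class=bird} → class is bird → Negative.
{legs=3, mass=38, class=bird} → class is bird → Negative.

Negative, Negative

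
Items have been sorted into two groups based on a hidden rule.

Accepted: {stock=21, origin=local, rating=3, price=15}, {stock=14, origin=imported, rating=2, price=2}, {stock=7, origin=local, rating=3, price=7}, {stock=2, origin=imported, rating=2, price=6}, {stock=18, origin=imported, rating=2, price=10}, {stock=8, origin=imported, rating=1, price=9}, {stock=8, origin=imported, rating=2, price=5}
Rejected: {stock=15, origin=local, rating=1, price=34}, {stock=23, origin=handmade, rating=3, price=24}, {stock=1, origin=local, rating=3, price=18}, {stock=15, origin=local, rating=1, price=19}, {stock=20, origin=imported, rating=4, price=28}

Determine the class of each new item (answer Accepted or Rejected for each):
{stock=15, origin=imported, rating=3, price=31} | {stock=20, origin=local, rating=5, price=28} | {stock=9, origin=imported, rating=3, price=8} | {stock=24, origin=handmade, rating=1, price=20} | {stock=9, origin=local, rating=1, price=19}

Every 'Accepted' example satisfies: price ≤ 15. None of the 'Rejected' examples do.
{stock=15, origin=imported, rating=3, price=31}: price = 31, fails this test → Rejected. {stock=20, origin=local, rating=5, price=28}: price = 28, fails this test → Rejected. {stock=9, origin=imported, rating=3, price=8}: price = 8, matches → Accepted. {stock=24, origin=handmade, rating=1, price=20}: price = 20, fails this test → Rejected. {stock=9, origin=local, rating=1, price=19}: price = 19, fails this test → Rejected.

Rejected, Rejected, Accepted, Rejected, Rejected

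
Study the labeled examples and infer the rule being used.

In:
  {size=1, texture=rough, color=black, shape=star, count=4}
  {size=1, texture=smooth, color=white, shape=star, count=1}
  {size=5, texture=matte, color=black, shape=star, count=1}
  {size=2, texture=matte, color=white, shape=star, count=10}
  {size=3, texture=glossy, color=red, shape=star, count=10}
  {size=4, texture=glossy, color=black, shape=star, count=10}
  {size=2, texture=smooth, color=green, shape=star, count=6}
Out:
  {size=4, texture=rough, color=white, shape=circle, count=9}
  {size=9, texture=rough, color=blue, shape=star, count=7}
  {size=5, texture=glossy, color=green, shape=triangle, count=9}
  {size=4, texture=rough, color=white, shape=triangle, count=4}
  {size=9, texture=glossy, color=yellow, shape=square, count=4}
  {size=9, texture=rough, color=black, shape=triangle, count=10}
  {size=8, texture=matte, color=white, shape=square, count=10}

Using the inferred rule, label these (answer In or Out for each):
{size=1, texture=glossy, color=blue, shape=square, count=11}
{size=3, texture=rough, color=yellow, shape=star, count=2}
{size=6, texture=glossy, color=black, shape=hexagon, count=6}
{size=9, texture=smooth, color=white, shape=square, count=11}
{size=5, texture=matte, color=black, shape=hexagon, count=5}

A rule that fits every label: shape is star AND size ≤ 5 — true of each 'In' example, false of each 'Out' one.
{size=1, texture=glossy, color=blue, shape=square, count=11}: shape is square, size = 1 — doesn't match, so Out. {size=3, texture=rough, color=yellow, shape=star, count=2}: shape is star, size = 3 — matches, so In. {size=6, texture=glossy, color=black, shape=hexagon, count=6}: shape is hexagon, size = 6 — doesn't match, so Out. {size=9, texture=smooth, color=white, shape=square, count=11}: shape is square, size = 9 — doesn't match, so Out. {size=5, texture=matte, color=black, shape=hexagon, count=5}: shape is hexagon, size = 5 — doesn't match, so Out.

Out, In, Out, Out, Out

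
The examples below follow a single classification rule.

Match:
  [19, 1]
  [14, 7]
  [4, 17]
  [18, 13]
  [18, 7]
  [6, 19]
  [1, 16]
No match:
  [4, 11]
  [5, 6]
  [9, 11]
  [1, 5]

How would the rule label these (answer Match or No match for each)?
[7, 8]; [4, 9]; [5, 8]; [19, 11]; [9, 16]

No match, No match, No match, Match, Match

'Match' ⟺ max ≥ 13.
[7, 8]: max 8, does not pass → No match.
[4, 9]: max 9, does not pass → No match.
[5, 8]: max 8, does not pass → No match.
[19, 11]: max 19, qualifies → Match.
[9, 16]: max 16, qualifies → Match.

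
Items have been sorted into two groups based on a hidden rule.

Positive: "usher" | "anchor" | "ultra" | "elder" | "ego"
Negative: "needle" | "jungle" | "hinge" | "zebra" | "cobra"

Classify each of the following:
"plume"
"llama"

Negative, Negative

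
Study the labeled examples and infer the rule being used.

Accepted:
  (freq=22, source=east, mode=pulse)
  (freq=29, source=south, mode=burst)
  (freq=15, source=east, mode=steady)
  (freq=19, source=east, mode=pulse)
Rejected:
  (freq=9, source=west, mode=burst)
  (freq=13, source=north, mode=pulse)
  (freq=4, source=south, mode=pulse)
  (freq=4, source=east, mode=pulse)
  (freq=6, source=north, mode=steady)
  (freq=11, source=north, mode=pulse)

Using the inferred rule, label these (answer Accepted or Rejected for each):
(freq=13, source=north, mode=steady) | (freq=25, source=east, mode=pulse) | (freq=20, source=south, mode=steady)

Rejected, Accepted, Accepted

One predicate separates the groups cleanly: freq ≥ 15.
(freq=13, source=north, mode=steady) → freq = 13 → Rejected. (freq=25, source=east, mode=pulse) → freq = 25 → Accepted. (freq=20, source=south, mode=steady) → freq = 20 → Accepted.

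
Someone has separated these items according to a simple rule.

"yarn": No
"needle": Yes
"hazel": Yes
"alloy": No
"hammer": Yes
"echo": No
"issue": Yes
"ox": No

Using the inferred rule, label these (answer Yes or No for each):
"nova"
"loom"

No, No

The distinguishing property — length ≥ 5 AND contains 'e' — holds for all the 'Yes' cases and none of the 'No' cases.
"nova" — length 4, no 'e', hence No.
"loom" — length 4, no 'e', hence No.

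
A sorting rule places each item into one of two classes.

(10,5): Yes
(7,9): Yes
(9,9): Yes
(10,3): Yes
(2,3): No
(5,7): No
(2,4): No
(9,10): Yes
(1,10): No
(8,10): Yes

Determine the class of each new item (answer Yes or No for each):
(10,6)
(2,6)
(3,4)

The rule appears to be: sum ≥ 13.
(10,6) — 10+6 = 16, hence Yes.
(2,6) — 2+6 = 8, hence No.
(3,4) — 3+4 = 7, hence No.

Yes, No, No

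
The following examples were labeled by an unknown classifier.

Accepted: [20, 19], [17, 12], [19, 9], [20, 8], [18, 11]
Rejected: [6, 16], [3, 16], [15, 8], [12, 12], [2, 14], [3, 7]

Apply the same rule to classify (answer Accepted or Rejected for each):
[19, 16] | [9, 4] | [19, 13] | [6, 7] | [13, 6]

'Accepted' ⟺ sum ≥ 28.
Accepted: [19, 16], since 19+16 = 35. Rejected: [9, 4], since 9+4 = 13. Accepted: [19, 13], since 19+13 = 32. Rejected: [6, 7], since 6+7 = 13. Rejected: [13, 6], since 13+6 = 19.

Accepted, Rejected, Accepted, Rejected, Rejected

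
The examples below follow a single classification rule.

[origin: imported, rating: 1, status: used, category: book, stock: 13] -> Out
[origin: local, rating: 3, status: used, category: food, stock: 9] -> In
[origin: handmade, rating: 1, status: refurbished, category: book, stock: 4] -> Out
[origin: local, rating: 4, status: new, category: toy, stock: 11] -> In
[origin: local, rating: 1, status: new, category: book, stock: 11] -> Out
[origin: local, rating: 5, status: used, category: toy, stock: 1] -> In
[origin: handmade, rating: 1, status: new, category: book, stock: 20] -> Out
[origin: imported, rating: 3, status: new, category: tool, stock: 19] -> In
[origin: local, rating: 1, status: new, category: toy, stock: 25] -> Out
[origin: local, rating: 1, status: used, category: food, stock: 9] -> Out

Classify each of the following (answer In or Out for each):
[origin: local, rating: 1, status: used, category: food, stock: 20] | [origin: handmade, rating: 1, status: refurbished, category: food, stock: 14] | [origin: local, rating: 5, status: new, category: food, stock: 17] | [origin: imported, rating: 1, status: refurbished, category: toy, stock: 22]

All 'In' examples share one property — rating ≥ 3 — and every 'Out' example lacks it.
[origin: local, rating: 1, status: used, category: food, stock: 20]: Out (rating = 1).
[origin: handmade, rating: 1, status: refurbished, category: food, stock: 14]: Out (rating = 1).
[origin: local, rating: 5, status: new, category: food, stock: 17]: In (rating = 5).
[origin: imported, rating: 1, status: refurbished, category: toy, stock: 22]: Out (rating = 1).

Out, Out, In, Out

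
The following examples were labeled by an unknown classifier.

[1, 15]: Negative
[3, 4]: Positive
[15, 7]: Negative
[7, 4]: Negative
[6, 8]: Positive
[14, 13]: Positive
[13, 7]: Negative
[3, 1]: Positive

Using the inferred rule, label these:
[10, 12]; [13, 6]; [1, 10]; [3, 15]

Positive, Negative, Negative, Negative

Every 'Positive' example satisfies: |first − second| ≤ 2. None of the 'Negative' examples do.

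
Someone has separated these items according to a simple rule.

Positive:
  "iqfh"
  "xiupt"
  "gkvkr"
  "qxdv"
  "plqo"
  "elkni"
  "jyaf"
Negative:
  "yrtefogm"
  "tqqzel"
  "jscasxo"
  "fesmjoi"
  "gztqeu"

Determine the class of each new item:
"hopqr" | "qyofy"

Positive, Positive

The distinguishing property — length ≤ 5 — holds for all the 'Positive' cases and none of the 'Negative' cases.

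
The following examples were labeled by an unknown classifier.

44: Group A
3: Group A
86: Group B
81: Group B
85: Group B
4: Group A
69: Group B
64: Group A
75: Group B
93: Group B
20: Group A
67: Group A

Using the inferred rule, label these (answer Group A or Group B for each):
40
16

The classifier is using: at most 67.
Group A: 40, since 40 ≤ 67. Group A: 16, since 16 ≤ 67.

Group A, Group A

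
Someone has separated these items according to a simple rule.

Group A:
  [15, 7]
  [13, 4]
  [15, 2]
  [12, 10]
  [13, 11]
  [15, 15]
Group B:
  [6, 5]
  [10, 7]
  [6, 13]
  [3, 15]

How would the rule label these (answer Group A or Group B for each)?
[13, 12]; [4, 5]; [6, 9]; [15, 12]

Group A, Group B, Group B, Group A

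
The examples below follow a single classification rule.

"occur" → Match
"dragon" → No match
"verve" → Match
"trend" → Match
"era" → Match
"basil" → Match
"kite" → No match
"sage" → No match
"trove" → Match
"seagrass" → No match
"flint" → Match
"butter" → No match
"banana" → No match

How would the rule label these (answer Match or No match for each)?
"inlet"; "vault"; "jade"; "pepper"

The classifier is using: odd length.
Match: "inlet", since length 5. Match: "vault", since length 5. No match: "jade", since length 4. No match: "pepper", since length 6.

Match, Match, No match, No match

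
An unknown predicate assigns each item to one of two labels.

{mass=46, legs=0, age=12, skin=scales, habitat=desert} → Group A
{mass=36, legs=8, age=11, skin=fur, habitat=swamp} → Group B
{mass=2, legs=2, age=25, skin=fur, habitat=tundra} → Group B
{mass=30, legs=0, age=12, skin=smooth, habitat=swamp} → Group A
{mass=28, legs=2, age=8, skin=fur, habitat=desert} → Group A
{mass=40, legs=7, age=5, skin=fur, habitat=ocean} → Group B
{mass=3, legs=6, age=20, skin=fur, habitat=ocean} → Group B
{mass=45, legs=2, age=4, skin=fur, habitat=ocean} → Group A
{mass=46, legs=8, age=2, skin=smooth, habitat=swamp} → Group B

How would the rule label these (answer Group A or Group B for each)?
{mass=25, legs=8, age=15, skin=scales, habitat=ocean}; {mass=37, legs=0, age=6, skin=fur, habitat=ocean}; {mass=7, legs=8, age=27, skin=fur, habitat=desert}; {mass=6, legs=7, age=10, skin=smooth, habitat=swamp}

All 'Group A' examples share one property — legs ≤ 2 AND age ≤ 12 — and every 'Group B' example lacks it.
{mass=25, legs=8, age=15, skin=scales, habitat=ocean}: legs = 8, age = 15 — fails the rule, so Group B.
{mass=37, legs=0, age=6, skin=fur, habitat=ocean}: legs = 0, age = 6 — qualifies, so Group A.
{mass=7, legs=8, age=27, skin=fur, habitat=desert}: legs = 8, age = 27 — fails the rule, so Group B.
{mass=6, legs=7, age=10, skin=smooth, habitat=swamp}: legs = 7, age = 10 — fails the rule, so Group B.

Group B, Group A, Group B, Group B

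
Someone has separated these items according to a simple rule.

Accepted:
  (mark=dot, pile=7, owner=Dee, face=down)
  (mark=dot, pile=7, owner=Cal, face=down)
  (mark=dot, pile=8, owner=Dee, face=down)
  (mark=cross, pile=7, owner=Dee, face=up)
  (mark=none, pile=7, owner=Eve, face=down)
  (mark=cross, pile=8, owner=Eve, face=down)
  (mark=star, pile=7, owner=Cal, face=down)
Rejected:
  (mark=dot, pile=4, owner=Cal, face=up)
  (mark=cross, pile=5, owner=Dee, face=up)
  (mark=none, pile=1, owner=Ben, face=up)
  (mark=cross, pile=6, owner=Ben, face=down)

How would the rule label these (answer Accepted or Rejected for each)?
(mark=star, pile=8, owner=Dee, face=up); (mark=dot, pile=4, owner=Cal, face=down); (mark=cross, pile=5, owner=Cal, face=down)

The simplest hypothesis consistent with all the labels is: pile ≥ 7.
(mark=star, pile=8, owner=Dee, face=up): pile = 8 — meets the rule, so Accepted.
(mark=dot, pile=4, owner=Cal, face=down): pile = 4 — does not pass, so Rejected.
(mark=cross, pile=5, owner=Cal, face=down): pile = 5 — does not pass, so Rejected.

Accepted, Rejected, Rejected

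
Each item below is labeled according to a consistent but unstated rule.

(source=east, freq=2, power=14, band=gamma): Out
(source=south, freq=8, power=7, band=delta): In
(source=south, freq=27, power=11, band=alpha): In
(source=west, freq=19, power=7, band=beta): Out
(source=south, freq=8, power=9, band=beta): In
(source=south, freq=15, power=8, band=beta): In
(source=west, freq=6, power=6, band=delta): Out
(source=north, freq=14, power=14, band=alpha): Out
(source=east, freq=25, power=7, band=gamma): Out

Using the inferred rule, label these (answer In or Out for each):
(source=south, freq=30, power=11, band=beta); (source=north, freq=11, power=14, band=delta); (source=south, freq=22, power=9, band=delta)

In, Out, In

The common property of the 'In' items is: source is south. No 'Out' item has it.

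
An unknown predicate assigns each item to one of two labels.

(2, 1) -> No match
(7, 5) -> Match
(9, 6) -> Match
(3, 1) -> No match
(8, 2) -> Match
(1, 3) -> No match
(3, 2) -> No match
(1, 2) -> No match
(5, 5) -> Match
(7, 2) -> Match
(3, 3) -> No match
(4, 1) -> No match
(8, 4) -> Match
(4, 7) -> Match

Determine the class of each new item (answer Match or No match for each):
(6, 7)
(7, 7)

Match, Match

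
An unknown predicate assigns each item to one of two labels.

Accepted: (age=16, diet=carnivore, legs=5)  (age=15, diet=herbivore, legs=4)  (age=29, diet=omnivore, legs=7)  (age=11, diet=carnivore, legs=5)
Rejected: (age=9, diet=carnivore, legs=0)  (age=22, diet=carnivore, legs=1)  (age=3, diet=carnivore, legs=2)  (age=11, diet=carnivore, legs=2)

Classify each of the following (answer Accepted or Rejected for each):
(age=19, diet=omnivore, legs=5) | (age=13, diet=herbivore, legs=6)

The rule appears to be: legs ≥ 4.
(age=19, diet=omnivore, legs=5) — legs = 5, hence Accepted. (age=13, diet=herbivore, legs=6) — legs = 6, hence Accepted.

Accepted, Accepted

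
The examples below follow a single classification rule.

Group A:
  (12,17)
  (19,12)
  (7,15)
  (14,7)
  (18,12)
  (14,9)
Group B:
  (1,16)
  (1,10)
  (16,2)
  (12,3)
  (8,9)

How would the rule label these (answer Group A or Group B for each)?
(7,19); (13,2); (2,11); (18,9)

Group A, Group B, Group B, Group A

One predicate separates the groups cleanly: sum ≥ 21.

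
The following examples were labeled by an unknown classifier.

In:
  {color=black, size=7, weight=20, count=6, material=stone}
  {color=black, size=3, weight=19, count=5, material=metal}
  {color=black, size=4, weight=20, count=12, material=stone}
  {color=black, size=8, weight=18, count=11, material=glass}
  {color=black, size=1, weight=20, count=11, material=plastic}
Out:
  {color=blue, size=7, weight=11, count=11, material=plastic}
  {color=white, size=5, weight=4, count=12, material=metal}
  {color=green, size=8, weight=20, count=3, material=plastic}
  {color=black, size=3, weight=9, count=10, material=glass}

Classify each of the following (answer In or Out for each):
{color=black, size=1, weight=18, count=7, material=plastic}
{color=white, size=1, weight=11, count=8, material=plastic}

In, Out

'In' ⟺ color is black AND weight ≥ 11.
{color=black, size=1, weight=18, count=7, material=plastic}: color is black, weight = 18 — satisfies this, so In. {color=white, size=1, weight=11, count=8, material=plastic}: color is white, weight = 11 — fails this test, so Out.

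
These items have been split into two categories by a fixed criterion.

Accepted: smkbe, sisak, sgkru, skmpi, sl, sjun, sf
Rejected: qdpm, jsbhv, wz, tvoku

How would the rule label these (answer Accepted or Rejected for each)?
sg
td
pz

Accepted, Rejected, Rejected

Every 'Accepted' example satisfies: starts with 's'. None of the 'Rejected' examples do.
Accepted: sg, since starts with 's'.
Rejected: td, since starts with 't'.
Rejected: pz, since starts with 'p'.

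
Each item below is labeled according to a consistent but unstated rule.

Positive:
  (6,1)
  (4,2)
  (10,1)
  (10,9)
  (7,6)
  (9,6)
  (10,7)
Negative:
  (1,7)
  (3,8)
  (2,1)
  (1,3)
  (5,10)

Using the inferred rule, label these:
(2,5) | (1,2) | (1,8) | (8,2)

Negative, Negative, Negative, Positive

Rule: first > second AND sum ≥ 4. This holds for each 'Positive' example and fails for each 'Negative' one.
Negative: (2,5), since 2 < 5, 2+5 = 7. Negative: (1,2), since 1 < 2, 1+2 = 3. Negative: (1,8), since 1 < 8, 1+8 = 9. Positive: (8,2), since 8 > 2, 8+2 = 10.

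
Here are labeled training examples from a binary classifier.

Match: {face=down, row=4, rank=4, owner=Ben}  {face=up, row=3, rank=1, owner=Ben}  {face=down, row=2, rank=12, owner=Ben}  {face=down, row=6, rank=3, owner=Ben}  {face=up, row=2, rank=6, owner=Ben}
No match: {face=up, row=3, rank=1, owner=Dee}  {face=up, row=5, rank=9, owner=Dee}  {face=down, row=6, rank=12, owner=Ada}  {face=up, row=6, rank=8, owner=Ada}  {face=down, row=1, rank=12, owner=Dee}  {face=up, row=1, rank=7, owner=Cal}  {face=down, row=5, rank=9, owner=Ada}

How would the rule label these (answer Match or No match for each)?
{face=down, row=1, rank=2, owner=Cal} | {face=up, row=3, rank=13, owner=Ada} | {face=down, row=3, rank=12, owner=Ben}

A rule that fits every label: owner is Ben — true of each 'Match' example, false of each 'No match' one.

No match, No match, Match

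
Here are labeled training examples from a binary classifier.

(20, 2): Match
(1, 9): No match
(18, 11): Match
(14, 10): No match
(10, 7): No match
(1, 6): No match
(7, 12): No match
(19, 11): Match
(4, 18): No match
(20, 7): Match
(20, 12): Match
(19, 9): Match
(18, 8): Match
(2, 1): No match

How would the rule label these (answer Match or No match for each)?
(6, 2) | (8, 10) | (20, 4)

No match, No match, Match

The common property of the 'Match' items is: first ≥ 18. No 'No match' item has it.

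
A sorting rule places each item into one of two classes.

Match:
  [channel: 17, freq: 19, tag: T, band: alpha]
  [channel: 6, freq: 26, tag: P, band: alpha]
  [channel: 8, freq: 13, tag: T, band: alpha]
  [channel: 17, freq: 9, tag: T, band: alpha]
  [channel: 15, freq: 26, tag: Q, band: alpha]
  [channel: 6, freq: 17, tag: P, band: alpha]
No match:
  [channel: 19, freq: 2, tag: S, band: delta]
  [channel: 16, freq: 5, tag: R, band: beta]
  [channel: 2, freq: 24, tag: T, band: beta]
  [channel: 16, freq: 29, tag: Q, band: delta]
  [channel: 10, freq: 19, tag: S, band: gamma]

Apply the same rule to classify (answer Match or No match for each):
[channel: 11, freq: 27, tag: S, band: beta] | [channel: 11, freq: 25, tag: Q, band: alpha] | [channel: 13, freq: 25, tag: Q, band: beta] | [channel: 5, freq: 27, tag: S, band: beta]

No match, Match, No match, No match

The simplest hypothesis consistent with all the labels is: band is alpha.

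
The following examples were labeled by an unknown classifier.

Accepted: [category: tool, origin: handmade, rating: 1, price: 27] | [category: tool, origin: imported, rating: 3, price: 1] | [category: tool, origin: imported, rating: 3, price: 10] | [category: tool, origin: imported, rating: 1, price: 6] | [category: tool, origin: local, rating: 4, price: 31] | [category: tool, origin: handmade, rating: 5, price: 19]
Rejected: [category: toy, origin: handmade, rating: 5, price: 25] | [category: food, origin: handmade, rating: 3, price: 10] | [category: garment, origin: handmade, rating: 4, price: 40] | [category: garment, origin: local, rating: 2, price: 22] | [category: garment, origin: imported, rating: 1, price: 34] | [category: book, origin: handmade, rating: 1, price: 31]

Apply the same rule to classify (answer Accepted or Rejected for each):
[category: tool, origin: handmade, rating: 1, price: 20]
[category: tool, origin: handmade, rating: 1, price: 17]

Every 'Accepted' example satisfies: category is tool. None of the 'Rejected' examples do.
Accepted: [category: tool, origin: handmade, rating: 1, price: 20], since category is tool. Accepted: [category: tool, origin: handmade, rating: 1, price: 17], since category is tool.

Accepted, Accepted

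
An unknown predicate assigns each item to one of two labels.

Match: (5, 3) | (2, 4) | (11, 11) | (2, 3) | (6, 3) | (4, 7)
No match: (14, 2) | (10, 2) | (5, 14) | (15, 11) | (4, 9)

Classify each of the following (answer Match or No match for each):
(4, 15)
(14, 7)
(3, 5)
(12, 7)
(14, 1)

No match, No match, Match, No match, No match

The rule appears to be: |first − second| ≤ 3.
No match: (4, 15), since |4−15| = 11. No match: (14, 7), since |14−7| = 7. Match: (3, 5), since |3−5| = 2. No match: (12, 7), since |12−7| = 5. No match: (14, 1), since |14−1| = 13.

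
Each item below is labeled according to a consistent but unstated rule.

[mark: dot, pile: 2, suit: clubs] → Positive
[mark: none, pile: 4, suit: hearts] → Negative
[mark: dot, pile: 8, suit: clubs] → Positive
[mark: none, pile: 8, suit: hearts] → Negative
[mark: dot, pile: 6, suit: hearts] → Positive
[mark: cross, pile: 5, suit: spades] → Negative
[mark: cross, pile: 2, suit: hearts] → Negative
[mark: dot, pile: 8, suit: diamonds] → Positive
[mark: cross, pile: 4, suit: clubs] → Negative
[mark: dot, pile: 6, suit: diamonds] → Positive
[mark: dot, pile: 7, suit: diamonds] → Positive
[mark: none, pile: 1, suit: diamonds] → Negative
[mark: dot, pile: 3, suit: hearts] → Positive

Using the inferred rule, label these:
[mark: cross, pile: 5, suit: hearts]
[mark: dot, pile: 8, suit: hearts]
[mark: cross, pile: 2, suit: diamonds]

Negative, Positive, Negative

The pattern is that an item is 'Positive' exactly when: mark is dot.
[mark: cross, pile: 5, suit: hearts]: Negative (mark is cross).
[mark: dot, pile: 8, suit: hearts]: Positive (mark is dot).
[mark: cross, pile: 2, suit: diamonds]: Negative (mark is cross).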